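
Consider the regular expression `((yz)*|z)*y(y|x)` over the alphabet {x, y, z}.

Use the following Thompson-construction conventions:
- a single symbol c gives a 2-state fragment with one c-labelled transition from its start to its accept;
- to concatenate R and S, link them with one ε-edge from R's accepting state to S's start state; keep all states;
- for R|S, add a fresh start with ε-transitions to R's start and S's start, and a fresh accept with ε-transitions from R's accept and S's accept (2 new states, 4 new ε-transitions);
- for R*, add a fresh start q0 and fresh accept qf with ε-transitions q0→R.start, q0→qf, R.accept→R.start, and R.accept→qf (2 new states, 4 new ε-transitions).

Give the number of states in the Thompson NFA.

20

Bottom-up over the parse tree:
Each of the 6 symbol leaves contributes a 2-state fragment.
  yz : 4 states
  (yz)* : 6 states
  (yz)*|z : 10 states
  ((yz)*|z)* : 12 states
  y|x : 6 states
  ((yz)*|z)*y(y|x) : 20 states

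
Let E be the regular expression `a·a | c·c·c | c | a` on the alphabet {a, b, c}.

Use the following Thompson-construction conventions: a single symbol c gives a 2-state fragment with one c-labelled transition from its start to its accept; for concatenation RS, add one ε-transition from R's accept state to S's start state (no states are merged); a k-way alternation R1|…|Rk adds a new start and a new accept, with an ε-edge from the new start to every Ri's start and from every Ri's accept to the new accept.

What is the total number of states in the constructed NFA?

16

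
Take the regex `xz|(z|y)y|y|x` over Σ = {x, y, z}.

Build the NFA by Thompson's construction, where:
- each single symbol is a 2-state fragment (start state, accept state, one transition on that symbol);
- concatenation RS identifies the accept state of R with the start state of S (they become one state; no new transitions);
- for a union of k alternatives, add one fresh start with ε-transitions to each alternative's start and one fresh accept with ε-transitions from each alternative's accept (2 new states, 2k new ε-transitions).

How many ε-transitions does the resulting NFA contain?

12

Per subexpression:
Each of the 7 symbol leaves contributes 0 ε-transitions.
  xz → 0 ε-transitions
  z|y → 4 ε-transitions
  (z|y)y → 4 ε-transitions
  xz|(z|y)y|y|x → 12 ε-transitions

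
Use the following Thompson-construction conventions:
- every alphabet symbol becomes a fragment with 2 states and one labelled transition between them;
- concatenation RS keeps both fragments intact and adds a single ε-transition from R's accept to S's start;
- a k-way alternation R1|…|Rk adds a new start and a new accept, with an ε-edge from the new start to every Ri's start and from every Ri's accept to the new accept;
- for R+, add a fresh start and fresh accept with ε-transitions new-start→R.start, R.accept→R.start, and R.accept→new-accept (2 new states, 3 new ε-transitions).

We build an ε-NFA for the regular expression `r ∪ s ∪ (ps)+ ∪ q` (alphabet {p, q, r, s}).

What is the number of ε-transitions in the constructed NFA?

12

By structural recursion:
Each of the 5 symbol leaves contributes 0 ε-transitions.
  ps → 1 ε-transition
  (ps)+ → 4 ε-transitions
  r ∪ s ∪ (ps)+ ∪ q → 12 ε-transitions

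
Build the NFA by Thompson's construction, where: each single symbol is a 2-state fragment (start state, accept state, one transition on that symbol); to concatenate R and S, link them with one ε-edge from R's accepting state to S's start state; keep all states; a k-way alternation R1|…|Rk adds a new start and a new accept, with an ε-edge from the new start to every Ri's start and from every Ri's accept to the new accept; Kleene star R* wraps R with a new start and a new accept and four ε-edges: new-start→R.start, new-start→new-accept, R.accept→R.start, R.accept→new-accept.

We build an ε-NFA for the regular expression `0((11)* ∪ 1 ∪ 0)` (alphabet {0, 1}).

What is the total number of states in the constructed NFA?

14

Bottom-up over the parse tree:
Each of the 5 symbol leaves contributes a 2-state fragment.
  11 = 4 states
  (11)* = 6 states
  (11)* ∪ 1 ∪ 0 = 12 states
  0((11)* ∪ 1 ∪ 0) = 14 states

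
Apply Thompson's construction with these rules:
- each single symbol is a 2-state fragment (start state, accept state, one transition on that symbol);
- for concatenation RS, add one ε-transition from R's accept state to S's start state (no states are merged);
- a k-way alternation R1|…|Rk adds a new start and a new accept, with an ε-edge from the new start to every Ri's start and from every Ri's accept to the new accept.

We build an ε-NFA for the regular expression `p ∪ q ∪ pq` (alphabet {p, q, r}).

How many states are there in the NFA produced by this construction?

10

Per subexpression:
Each of the 4 symbol leaves contributes a 2-state fragment.
  pq : 4 states
  p ∪ q ∪ pq : 10 states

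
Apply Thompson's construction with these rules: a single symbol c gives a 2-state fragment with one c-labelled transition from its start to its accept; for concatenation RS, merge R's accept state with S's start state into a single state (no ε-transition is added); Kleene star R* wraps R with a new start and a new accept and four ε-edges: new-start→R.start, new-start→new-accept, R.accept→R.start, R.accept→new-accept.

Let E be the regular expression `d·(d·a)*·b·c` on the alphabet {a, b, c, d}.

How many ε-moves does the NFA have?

4

Per subexpression:
Each of the 5 symbol leaves contributes 0 ε-transitions.
  d·a : 0 ε-transitions
  (d·a)* : 4 ε-transitions
  d·(d·a)*·b·c : 4 ε-transitions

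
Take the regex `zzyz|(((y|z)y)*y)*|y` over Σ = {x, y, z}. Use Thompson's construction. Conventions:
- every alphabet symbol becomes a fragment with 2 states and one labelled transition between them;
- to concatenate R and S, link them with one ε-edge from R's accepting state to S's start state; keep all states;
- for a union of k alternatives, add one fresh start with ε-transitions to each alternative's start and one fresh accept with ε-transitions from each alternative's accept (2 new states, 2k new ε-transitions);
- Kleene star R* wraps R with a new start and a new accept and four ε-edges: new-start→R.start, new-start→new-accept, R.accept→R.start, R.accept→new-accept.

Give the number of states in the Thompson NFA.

Bottom-up over the parse tree:
Each of the 9 symbol leaves contributes a 2-state fragment.
  zzyz — 8 states
  y|z — 6 states
  (y|z)y — 8 states
  ((y|z)y)* — 10 states
  ((y|z)y)*y — 12 states
  (((y|z)y)*y)* — 14 states
  zzyz|(((y|z)y)*y)*|y — 26 states

26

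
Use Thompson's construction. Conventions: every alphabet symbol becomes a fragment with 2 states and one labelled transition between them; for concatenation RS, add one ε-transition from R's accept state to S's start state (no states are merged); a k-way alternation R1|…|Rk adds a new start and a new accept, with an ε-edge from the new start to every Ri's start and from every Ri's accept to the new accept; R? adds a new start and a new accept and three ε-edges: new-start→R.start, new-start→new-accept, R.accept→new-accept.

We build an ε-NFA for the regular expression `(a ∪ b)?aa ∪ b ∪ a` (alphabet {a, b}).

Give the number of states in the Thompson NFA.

18

Recursing over subexpressions:
Each of the 6 symbol leaves contributes a 2-state fragment.
  a ∪ b : 6 states
  (a ∪ b)? : 8 states
  (a ∪ b)?aa : 12 states
  (a ∪ b)?aa ∪ b ∪ a : 18 states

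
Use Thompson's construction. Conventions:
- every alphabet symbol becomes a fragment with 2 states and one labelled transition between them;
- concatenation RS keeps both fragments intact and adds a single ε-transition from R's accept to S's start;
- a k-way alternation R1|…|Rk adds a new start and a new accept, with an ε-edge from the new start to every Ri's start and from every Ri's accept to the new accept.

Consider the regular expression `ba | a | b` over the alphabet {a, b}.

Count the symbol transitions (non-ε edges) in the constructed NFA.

Per subexpression:
Each of the 4 symbol leaves contributes exactly 1 symbol transition.
  ba → 2 symbol transitions
  ba | a | b → 4 symbol transitions

4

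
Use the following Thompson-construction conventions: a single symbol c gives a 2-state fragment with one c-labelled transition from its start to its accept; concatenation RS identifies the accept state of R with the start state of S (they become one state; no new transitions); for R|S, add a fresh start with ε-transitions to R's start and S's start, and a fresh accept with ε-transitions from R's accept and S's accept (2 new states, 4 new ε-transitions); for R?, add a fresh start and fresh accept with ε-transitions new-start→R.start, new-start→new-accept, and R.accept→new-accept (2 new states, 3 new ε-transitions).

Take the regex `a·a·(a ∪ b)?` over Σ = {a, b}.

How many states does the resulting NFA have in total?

Bottom-up over the parse tree:
Each of the 4 symbol leaves contributes a 2-state fragment.
  a ∪ b → 6 states
  (a ∪ b)? → 8 states
  a·a·(a ∪ b)? → 10 states

10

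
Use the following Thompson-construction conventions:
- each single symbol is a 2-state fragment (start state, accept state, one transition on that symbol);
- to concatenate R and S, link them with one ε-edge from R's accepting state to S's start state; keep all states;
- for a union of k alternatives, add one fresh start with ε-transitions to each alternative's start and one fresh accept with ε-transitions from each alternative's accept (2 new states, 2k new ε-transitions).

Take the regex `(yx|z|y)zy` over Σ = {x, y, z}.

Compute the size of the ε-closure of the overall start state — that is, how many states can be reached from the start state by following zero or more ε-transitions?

Let C(F) = |ε-closure(F.start)| within fragment F, and note whether F accepts ε. Symbol fragments have C = 1 and do not accept ε. Then:
  yx : |ε-closure| equals the left operand's closure size = 1 (its accept is not ε-reachable, so the closure stops there)
  yx|z|y : |ε-closure| = 1 + 1 + 1 + 1 = 4 (the new accept is not ε-reachable since no branch accepts ε)
  (yx|z|y)zy : same as the first factor's closure: |ε-closure| = 4

4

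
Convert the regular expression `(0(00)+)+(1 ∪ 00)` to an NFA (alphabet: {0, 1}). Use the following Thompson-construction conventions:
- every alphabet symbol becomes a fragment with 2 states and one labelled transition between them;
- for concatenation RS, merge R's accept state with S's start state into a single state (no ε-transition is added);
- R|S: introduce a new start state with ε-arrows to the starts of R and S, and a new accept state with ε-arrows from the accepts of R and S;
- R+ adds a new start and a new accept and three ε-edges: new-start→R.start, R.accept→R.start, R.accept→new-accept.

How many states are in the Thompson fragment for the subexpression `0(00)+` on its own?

6

Fragment for `0(00)+`:
Each of the 3 symbol leaves contributes a 2-state fragment.
  00 → 3 states
  (00)+ → 5 states
  0(00)+ → 6 states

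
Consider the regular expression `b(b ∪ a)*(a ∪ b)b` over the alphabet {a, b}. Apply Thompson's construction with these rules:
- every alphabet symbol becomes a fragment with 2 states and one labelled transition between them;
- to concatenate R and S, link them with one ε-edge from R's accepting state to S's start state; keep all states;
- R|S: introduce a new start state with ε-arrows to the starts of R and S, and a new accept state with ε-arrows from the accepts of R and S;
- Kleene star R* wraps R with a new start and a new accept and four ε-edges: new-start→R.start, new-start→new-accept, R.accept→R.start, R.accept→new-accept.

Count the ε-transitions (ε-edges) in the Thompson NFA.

15

Bottom-up over the parse tree:
Each of the 6 symbol leaves contributes 0 ε-transitions.
  b ∪ a → 4 ε-transitions
  (b ∪ a)* → 8 ε-transitions
  a ∪ b → 4 ε-transitions
  b(b ∪ a)*(a ∪ b)b → 15 ε-transitions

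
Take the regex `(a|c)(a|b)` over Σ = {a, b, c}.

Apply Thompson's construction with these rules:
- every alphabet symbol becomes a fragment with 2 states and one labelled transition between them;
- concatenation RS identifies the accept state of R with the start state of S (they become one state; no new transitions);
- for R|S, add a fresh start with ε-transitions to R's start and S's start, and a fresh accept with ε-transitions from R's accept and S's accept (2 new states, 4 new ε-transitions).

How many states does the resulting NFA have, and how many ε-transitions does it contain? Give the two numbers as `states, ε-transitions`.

Bottom-up over the parse tree:
Each of the 4 symbol leaves contributes 2 states and 0 ε-transitions.
  a|c — 6 states, 4 ε-transitions
  a|b — 6 states, 4 ε-transitions
  (a|c)(a|b) — 11 states, 8 ε-transitions

11, 8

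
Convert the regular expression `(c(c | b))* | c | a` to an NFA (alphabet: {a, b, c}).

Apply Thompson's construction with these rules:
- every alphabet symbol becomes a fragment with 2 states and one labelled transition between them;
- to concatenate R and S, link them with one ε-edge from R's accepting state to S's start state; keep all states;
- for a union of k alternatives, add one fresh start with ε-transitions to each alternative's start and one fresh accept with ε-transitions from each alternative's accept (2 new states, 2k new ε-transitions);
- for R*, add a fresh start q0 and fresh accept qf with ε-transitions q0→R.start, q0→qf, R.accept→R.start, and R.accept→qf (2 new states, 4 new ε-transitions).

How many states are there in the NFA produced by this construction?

16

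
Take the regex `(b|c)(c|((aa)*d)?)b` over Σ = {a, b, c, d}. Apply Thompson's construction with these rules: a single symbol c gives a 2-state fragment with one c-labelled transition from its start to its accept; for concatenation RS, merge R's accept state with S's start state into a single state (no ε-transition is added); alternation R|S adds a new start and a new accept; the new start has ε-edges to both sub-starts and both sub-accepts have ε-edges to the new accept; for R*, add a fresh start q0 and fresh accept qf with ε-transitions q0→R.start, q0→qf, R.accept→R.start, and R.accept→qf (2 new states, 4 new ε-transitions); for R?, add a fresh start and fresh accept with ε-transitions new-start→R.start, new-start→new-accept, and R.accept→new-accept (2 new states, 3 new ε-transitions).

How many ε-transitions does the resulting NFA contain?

By structural recursion:
Each of the 7 symbol leaves contributes 0 ε-transitions.
  b|c = 4 ε-transitions
  aa = 0 ε-transitions
  (aa)* = 4 ε-transitions
  (aa)*d = 4 ε-transitions
  ((aa)*d)? = 7 ε-transitions
  c|((aa)*d)? = 11 ε-transitions
  (b|c)(c|((aa)*d)?)b = 15 ε-transitions

15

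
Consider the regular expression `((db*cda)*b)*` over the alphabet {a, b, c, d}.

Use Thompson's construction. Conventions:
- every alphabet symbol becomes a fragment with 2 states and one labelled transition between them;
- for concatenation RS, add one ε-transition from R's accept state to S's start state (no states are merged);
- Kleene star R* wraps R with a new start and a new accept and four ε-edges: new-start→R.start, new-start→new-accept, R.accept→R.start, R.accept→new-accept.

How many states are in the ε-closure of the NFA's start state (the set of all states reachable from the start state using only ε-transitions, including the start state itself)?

6

Work bottom-up. For each fragment F, track |ε-closure(F.start)| and whether F's accept lies in that closure (i.e. whether F accepts ε). A single-symbol fragment has closure size 1 and does not accept ε.
  b* — new start has ε-edges to the inner start and to the new accept, so |closure| = 2 + 1 = 3
  db*cda — |closure| equals the left operand's closure size = 1 (its accept is not ε-reachable, so the closure stops there)
  (db*cda)* — |closure| = 1 (new start) + 1 (body) + 1 (new accept) = 3
  (db*cda)*b — |closure| = 3 + 1 = 4 (closure spills across the concat boundary because the left factor accepts ε)
  ((db*cda)*b)* — new start has ε-edges to the inner start and to the new accept, so |closure| = 2 + 4 = 6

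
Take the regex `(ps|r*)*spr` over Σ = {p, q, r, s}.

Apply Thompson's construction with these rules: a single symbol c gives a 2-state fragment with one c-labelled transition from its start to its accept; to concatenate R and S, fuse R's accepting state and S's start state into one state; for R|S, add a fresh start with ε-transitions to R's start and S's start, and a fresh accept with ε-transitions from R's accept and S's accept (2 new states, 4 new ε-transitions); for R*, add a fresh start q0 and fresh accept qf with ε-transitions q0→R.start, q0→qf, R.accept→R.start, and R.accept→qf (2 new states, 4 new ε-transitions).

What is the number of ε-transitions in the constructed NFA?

Recursing over subexpressions:
Each of the 6 symbol leaves contributes 0 ε-transitions.
  ps — 0 ε-transitions
  r* — 4 ε-transitions
  ps|r* — 8 ε-transitions
  (ps|r*)* — 12 ε-transitions
  (ps|r*)*spr — 12 ε-transitions

12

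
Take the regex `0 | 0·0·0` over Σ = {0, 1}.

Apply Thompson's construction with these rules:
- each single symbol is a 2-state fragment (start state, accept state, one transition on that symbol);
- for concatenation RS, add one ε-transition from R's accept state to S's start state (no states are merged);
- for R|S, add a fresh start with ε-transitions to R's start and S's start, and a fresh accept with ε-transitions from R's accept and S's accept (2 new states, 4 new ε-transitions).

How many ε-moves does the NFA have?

Building bottom-up:
Each of the 4 symbol leaves contributes 0 ε-transitions.
  0·0·0 → 2 ε-transitions
  0 | 0·0·0 → 6 ε-transitions

6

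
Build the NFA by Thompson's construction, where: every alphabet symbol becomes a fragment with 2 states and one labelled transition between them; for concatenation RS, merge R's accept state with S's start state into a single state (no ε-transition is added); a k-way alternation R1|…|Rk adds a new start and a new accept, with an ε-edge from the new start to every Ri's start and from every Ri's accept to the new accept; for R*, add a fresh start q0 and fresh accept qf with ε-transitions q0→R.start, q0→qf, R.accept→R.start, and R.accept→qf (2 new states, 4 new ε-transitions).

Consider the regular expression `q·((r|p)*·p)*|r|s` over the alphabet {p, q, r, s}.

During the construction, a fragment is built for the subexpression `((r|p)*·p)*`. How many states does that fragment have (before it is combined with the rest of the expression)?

11

Fragment for `((r|p)*·p)*`:
Each of the 3 symbol leaves contributes a 2-state fragment.
  r|p : 6 states
  (r|p)* : 8 states
  (r|p)*·p : 9 states
  ((r|p)*·p)* : 11 states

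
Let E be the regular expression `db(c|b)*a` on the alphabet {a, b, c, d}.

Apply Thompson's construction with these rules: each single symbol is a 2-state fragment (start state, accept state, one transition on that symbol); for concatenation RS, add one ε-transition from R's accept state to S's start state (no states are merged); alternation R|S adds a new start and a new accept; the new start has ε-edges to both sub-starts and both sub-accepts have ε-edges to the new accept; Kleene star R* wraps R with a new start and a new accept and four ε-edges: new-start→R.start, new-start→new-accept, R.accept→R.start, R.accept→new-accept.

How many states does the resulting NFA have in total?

14

Bottom-up over the parse tree:
Each of the 5 symbol leaves contributes a 2-state fragment.
  c|b : 6 states
  (c|b)* : 8 states
  db(c|b)*a : 14 states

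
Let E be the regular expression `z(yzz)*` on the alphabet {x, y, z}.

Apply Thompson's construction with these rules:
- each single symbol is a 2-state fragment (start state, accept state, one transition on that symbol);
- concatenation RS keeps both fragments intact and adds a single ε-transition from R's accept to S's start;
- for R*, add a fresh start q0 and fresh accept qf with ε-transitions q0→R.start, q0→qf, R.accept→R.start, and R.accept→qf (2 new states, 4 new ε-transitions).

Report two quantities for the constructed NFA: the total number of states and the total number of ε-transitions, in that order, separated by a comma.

10, 7

Building bottom-up:
Each of the 4 symbol leaves contributes 2 states and 0 ε-transitions.
  yzz — 6 states, 2 ε-transitions
  (yzz)* — 8 states, 6 ε-transitions
  z(yzz)* — 10 states, 7 ε-transitions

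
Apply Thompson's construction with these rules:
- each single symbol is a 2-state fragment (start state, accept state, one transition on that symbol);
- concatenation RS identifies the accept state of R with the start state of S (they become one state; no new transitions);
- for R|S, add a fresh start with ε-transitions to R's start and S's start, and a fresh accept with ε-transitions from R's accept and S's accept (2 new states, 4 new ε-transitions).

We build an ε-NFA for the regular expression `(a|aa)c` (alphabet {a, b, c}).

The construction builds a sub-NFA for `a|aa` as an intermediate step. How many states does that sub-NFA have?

Fragment for `a|aa`:
Each of the 3 symbol leaves contributes a 2-state fragment.
  aa — 3 states
  a|aa — 7 states

7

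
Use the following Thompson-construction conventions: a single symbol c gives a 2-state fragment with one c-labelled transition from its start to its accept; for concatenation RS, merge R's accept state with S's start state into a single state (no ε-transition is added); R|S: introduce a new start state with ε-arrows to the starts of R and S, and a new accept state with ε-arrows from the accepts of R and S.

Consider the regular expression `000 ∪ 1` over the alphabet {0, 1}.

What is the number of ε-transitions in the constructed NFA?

By structural recursion:
Each of the 4 symbol leaves contributes 0 ε-transitions.
  000 — 0 ε-transitions
  000 ∪ 1 — 4 ε-transitions

4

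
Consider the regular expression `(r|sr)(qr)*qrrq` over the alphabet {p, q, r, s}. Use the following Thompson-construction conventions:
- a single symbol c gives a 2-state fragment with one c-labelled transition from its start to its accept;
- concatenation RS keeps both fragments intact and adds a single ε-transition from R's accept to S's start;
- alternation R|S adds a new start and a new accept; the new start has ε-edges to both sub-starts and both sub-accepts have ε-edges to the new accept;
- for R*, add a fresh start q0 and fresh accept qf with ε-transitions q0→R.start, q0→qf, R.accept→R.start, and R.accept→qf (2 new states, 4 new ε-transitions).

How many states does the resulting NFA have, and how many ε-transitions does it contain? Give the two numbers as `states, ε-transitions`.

22, 15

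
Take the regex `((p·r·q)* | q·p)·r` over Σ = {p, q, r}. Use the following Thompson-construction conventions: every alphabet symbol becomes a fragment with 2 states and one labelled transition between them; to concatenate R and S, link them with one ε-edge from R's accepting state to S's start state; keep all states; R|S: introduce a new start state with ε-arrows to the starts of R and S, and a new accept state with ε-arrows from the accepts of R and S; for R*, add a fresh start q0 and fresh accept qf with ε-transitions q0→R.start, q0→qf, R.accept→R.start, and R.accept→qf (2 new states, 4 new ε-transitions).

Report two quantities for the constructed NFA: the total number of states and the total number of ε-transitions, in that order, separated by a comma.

16, 12

By structural recursion:
Each of the 6 symbol leaves contributes 2 states and 0 ε-transitions.
  p·r·q → 6 states, 2 ε-transitions
  (p·r·q)* → 8 states, 6 ε-transitions
  q·p → 4 states, 1 ε-transition
  (p·r·q)* | q·p → 14 states, 11 ε-transitions
  ((p·r·q)* | q·p)·r → 16 states, 12 ε-transitions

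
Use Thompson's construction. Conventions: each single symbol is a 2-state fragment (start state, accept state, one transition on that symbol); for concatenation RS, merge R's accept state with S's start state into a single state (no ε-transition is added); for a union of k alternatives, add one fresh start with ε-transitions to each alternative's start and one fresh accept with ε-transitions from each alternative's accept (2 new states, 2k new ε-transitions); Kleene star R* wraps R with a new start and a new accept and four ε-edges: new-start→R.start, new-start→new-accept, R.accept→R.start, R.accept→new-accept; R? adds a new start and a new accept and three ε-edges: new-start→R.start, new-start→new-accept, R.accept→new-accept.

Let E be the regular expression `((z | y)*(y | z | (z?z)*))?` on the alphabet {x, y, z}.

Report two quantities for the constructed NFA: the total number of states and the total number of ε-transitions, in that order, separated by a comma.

22, 24

Per subexpression:
Each of the 6 symbol leaves contributes 2 states and 0 ε-transitions.
  z | y → 6 states, 4 ε-transitions
  (z | y)* → 8 states, 8 ε-transitions
  z? → 4 states, 3 ε-transitions
  z?z → 5 states, 3 ε-transitions
  (z?z)* → 7 states, 7 ε-transitions
  y | z | (z?z)* → 13 states, 13 ε-transitions
  (z | y)*(y | z | (z?z)*) → 20 states, 21 ε-transitions
  ((z | y)*(y | z | (z?z)*))? → 22 states, 24 ε-transitions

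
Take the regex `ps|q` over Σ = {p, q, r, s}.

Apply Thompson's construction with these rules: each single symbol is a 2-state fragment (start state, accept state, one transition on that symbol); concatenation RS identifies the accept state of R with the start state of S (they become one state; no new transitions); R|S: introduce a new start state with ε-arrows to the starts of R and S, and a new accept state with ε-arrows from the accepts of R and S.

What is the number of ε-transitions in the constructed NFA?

Recursing over subexpressions:
Each of the 3 symbol leaves contributes 0 ε-transitions.
  ps — 0 ε-transitions
  ps|q — 4 ε-transitions

4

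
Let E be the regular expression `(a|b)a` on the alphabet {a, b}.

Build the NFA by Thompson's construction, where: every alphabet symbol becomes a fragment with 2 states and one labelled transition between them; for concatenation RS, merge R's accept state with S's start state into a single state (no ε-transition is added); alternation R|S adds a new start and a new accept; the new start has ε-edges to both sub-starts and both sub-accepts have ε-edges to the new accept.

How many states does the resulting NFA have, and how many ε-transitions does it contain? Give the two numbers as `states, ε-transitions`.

By structural recursion:
Each of the 3 symbol leaves contributes 2 states and 0 ε-transitions.
  a|b : 6 states, 4 ε-transitions
  (a|b)a : 7 states, 4 ε-transitions

7, 4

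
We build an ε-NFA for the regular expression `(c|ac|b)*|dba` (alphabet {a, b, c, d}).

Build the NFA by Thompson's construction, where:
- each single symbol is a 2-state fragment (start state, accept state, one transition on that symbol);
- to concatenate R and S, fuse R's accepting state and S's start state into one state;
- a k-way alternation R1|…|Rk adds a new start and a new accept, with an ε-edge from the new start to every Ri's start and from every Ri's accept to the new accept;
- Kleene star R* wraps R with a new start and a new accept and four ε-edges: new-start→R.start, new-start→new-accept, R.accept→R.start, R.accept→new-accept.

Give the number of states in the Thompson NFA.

Bottom-up over the parse tree:
Each of the 7 symbol leaves contributes a 2-state fragment.
  ac : 3 states
  c|ac|b : 9 states
  (c|ac|b)* : 11 states
  dba : 4 states
  (c|ac|b)*|dba : 17 states

17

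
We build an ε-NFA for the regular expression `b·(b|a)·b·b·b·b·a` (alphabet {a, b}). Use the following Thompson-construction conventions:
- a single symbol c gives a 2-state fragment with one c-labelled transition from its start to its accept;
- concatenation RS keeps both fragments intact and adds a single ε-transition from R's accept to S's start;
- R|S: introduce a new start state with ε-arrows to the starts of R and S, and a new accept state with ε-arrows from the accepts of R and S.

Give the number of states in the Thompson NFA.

Building bottom-up:
Each of the 8 symbol leaves contributes a 2-state fragment.
  b|a → 6 states
  b·(b|a)·b·b·b·b·a → 18 states

18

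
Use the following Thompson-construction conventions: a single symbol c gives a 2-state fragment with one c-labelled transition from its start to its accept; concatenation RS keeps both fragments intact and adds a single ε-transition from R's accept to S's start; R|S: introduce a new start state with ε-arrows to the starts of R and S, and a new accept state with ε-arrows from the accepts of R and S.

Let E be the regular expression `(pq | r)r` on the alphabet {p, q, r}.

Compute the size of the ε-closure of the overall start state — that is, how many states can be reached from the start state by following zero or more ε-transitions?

Work bottom-up. For each fragment F, track |ε-closure(F.start)| and whether F's accept lies in that closure (i.e. whether F accepts ε). A single-symbol fragment has closure size 1 and does not accept ε.
  pq — same as the first factor's closure: |closure| = 1
  pq | r — new start ε-reaches every alternative's start; none of them accept ε, so the new accept is not reached: |closure| = 1 + 1 + 1 = 3
  (pq | r)r — |closure| equals the left operand's closure size = 3 (its accept is not ε-reachable, so the closure stops there)

3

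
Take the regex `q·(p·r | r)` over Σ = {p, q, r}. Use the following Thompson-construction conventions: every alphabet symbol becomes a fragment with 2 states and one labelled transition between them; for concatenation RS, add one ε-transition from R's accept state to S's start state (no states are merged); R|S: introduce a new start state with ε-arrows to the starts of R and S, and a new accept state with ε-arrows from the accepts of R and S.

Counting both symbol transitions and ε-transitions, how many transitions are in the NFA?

Building bottom-up:
Each of the 4 symbol leaves contributes 1 transition (1 symbol, 0 ε).
  p·r : 3 transitions (2 symbol, 1 ε)
  p·r | r : 8 transitions (3 symbol, 5 ε)
  q·(p·r | r) : 10 transitions (4 symbol, 6 ε)

10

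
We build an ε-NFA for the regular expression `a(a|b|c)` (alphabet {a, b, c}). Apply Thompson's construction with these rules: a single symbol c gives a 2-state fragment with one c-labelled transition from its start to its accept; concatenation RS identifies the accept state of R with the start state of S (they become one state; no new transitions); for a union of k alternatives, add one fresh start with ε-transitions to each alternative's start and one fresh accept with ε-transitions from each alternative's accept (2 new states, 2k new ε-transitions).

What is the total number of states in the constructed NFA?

Bottom-up over the parse tree:
Each of the 4 symbol leaves contributes a 2-state fragment.
  a|b|c → 8 states
  a(a|b|c) → 9 states

9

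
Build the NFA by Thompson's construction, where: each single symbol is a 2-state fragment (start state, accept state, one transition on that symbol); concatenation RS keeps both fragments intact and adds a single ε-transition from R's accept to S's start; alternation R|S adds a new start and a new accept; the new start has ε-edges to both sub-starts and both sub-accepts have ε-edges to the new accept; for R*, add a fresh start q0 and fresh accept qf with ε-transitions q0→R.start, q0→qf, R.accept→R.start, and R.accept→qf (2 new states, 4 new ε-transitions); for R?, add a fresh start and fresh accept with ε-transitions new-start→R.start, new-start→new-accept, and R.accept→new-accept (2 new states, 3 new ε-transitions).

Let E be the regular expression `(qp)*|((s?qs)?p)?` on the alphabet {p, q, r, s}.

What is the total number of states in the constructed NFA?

22

Building bottom-up:
Each of the 6 symbol leaves contributes a 2-state fragment.
  qp → 4 states
  (qp)* → 6 states
  s? → 4 states
  s?qs → 8 states
  (s?qs)? → 10 states
  (s?qs)?p → 12 states
  ((s?qs)?p)? → 14 states
  (qp)*|((s?qs)?p)? → 22 states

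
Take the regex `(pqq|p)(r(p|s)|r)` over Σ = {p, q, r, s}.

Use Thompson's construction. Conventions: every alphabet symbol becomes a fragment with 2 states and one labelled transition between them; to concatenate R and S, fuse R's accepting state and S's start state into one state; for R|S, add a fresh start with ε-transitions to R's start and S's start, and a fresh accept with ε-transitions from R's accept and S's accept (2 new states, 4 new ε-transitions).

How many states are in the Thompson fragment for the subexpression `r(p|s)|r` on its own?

11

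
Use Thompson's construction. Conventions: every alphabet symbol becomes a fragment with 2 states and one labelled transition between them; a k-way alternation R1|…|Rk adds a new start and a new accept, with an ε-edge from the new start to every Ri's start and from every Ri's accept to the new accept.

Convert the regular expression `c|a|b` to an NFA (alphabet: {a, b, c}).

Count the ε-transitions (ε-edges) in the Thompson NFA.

Bottom-up over the parse tree:
Each of the 3 symbol leaves contributes 0 ε-transitions.
  c|a|b : 6 ε-transitions

6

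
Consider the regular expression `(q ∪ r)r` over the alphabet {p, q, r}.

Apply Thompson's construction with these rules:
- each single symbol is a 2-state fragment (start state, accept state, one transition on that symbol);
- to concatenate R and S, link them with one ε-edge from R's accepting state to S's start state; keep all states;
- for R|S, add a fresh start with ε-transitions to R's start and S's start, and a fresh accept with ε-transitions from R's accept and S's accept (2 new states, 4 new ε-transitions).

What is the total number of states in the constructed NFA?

Bottom-up over the parse tree:
Each of the 3 symbol leaves contributes a 2-state fragment.
  q ∪ r — 6 states
  (q ∪ r)r — 8 states

8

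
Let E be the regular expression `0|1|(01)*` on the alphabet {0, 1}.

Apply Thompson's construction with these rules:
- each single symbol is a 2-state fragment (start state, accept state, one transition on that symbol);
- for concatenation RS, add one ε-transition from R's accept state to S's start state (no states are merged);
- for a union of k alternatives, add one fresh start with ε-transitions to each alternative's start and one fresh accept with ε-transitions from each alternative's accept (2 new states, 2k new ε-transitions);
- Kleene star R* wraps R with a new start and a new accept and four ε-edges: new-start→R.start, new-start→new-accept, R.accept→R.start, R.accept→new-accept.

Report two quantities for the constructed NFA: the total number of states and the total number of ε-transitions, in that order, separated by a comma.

By structural recursion:
Each of the 4 symbol leaves contributes 2 states and 0 ε-transitions.
  01 → 4 states, 1 ε-transition
  (01)* → 6 states, 5 ε-transitions
  0|1|(01)* → 12 states, 11 ε-transitions

12, 11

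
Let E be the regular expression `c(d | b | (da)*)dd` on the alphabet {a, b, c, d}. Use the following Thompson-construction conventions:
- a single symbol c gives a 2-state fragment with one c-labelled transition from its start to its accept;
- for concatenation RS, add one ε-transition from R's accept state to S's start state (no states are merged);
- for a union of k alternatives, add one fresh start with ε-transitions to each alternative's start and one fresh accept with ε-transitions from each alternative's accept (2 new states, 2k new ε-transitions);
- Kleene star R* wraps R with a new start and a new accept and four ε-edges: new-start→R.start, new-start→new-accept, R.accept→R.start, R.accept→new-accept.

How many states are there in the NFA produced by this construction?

18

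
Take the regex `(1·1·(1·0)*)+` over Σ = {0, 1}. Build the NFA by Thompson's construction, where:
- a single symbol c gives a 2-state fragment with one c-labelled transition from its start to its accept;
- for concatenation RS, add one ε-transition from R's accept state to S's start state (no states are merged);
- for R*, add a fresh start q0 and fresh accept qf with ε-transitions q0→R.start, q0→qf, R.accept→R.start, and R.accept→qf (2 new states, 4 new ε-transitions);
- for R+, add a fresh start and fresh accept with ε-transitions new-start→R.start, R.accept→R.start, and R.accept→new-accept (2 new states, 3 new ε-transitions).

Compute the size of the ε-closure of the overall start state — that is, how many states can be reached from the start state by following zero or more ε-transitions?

Compute the ε-closure size of each fragment's start state recursively; a symbol fragment's start has no outgoing ε-edge, so its closure is just itself (size 1).
  1·0 → |ε-closure| equals the left operand's closure size = 1 (its accept is not ε-reachable, so the closure stops there)
  (1·0)* → new start has ε-edges to the inner start and to the new accept, so |ε-closure| = 2 + 1 = 3
  1·1·(1·0)* → |ε-closure| equals the left operand's closure size = 1 (its accept is not ε-reachable, so the closure stops there)
  (1·1·(1·0)*)+ → new start ε-reaches only the body's start; the new accept needs a symbol first: |ε-closure| = 1 + 1 = 2

2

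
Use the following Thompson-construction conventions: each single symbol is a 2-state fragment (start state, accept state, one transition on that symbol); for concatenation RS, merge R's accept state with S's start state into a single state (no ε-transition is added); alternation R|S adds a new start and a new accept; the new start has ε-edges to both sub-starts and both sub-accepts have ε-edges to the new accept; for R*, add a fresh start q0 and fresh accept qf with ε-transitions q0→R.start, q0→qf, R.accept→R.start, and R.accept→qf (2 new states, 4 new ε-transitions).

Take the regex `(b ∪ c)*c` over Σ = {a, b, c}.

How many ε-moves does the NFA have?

Recursing over subexpressions:
Each of the 3 symbol leaves contributes 0 ε-transitions.
  b ∪ c : 4 ε-transitions
  (b ∪ c)* : 8 ε-transitions
  (b ∪ c)*c : 8 ε-transitions

8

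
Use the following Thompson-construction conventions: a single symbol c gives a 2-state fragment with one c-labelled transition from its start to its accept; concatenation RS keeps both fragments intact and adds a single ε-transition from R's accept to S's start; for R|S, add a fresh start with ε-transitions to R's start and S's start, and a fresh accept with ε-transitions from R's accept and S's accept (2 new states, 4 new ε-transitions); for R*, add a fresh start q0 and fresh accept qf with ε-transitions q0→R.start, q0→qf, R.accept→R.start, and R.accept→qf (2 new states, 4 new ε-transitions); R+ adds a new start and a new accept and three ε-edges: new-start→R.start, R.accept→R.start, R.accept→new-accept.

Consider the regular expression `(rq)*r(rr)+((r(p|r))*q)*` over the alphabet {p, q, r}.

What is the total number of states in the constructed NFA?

Per subexpression:
Each of the 9 symbol leaves contributes a 2-state fragment.
  rq — 4 states
  (rq)* — 6 states
  rr — 4 states
  (rr)+ — 6 states
  p|r — 6 states
  r(p|r) — 8 states
  (r(p|r))* — 10 states
  (r(p|r))*q — 12 states
  ((r(p|r))*q)* — 14 states
  (rq)*r(rr)+((r(p|r))*q)* — 28 states

28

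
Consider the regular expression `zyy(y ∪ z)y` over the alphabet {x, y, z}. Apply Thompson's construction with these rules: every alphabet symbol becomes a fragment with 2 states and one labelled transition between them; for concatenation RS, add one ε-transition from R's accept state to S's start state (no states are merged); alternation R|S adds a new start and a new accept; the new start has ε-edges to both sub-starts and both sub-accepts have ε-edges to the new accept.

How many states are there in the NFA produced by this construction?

14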